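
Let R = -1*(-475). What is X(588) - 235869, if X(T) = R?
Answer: -235394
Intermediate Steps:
R = 475
X(T) = 475
X(588) - 235869 = 475 - 235869 = -235394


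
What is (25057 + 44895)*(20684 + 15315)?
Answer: 2518202048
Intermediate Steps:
(25057 + 44895)*(20684 + 15315) = 69952*35999 = 2518202048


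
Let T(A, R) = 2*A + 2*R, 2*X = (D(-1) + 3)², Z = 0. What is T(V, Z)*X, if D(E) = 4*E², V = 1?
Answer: 49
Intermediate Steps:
X = 49/2 (X = (4*(-1)² + 3)²/2 = (4*1 + 3)²/2 = (4 + 3)²/2 = (½)*7² = (½)*49 = 49/2 ≈ 24.500)
T(V, Z)*X = (2*1 + 2*0)*(49/2) = (2 + 0)*(49/2) = 2*(49/2) = 49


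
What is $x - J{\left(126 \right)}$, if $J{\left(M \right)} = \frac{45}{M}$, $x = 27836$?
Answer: $\frac{389699}{14} \approx 27836.0$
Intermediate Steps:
$x - J{\left(126 \right)} = 27836 - \frac{45}{126} = 27836 - 45 \cdot \frac{1}{126} = 27836 - \frac{5}{14} = \frac{389699}{14}$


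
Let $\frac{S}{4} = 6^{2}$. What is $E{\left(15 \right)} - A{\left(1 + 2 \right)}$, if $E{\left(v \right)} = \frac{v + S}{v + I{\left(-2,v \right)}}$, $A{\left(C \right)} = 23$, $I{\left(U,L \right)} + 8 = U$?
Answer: $\frac{44}{5} \approx 8.8$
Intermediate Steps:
$I{\left(U,L \right)} = -8 + U$
$S = 144$ ($S = 4 \cdot 6^{2} = 4 \cdot 36 = 144$)
$E{\left(v \right)} = \frac{144 + v}{-10 + v}$ ($E{\left(v \right)} = \frac{v + 144}{v - 10} = \frac{144 + v}{v - 10} = \frac{144 + v}{-10 + v}$)
$E{\left(15 \right)} - A{\left(1 + 2 \right)} = \frac{144 + 15}{-10 + 15} - 23 = \frac{1}{5} \cdot 159 - 23 = \frac{159}{5} - 23 = \frac{44}{5}$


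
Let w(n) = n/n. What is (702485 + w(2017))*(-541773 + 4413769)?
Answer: 2720022982056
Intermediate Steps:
w(n) = 1
(702485 + w(2017))*(-541773 + 4413769) = (702485 + 1)*(-541773 + 4413769) = 702486*3871996 = 2720022982056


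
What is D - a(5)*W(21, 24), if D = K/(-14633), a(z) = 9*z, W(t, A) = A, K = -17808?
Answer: -15785832/14633 ≈ -1078.8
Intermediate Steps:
D = 17808/14633 (D = -17808/(-14633) = -17808*(-1/14633) = 17808/14633 ≈ 1.2170)
D - a(5)*W(21, 24) = 17808/14633 - 9*5*24 = 17808/14633 - 45*24 = 17808/14633 - 1*1080 = 17808/14633 - 1080 = -15785832/14633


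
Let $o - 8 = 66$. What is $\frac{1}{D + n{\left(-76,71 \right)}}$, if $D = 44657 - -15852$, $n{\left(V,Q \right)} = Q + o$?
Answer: $\frac{1}{60654} \approx 1.6487 \cdot 10^{-5}$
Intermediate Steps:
$o = 74$ ($o = 8 + 66 = 74$)
$n{\left(V,Q \right)} = 74 + Q$ ($n{\left(V,Q \right)} = Q + 74 = 74 + Q$)
$D = 60509$ ($D = 44657 + 15852 = 60509$)
$\frac{1}{D + n{\left(-76,71 \right)}} = \frac{1}{60509 + \left(74 + 71\right)} = \frac{1}{60509 + 145} = \frac{1}{60654}$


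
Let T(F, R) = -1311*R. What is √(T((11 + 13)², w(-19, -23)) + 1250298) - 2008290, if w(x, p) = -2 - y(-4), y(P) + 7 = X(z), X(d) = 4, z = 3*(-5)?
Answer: -2008290 + √1248987 ≈ -2.0072e+6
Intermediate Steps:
z = -15
y(P) = -3 (y(P) = -7 + 4 = -3)
w(x, p) = 1 (w(x, p) = -2 - 1*(-3) = -2 + 3 = 1)
√(T((11 + 13)², w(-19, -23)) + 1250298) - 2008290 = √(-1311*1 + 1250298) - 2008290 = √(-1311 + 1250298) - 2008290 = √1248987 - 2008290 = -2008290 + √1248987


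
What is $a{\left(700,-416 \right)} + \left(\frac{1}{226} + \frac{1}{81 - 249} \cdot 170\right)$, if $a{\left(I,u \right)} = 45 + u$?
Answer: $- \frac{3531095}{9492} \approx -372.01$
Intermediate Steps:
$a{\left(700,-416 \right)} + \left(\frac{1}{226} + \frac{1}{81 - 249} \cdot 170\right) = \left(45 - 416\right) + \left(\frac{1}{226} + \frac{1}{81 - 249} \cdot 170\right) = -371 + \left(\frac{1}{226} + \frac{1}{-168} \cdot 170\right) = -371 + \left(\frac{1}{226} - \frac{85}{84}\right) = -371 - \frac{9563}{9492} = - \frac{3531095}{9492}$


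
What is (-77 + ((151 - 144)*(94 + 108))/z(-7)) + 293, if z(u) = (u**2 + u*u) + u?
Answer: 3010/13 ≈ 231.54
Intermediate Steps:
z(u) = u + 2*u**2 (z(u) = (u**2 + u**2) + u = 2*u**2 + u = u + 2*u**2)
(-77 + ((151 - 144)*(94 + 108))/z(-7)) + 293 = (-77 + ((151 - 144)*(94 + 108))/((-7*(1 + 2*(-7))))) + 293 = (-77 + (7*202)/((-7*(1 - 14)))) + 293 = (-77 + 1414/((-7*(-13)))) + 293 = (-77 + 1414/91) + 293 = (-77 + 1414*(1/91)) + 293 = (-77 + 202/13) + 293 = -799/13 + 293 = 3010/13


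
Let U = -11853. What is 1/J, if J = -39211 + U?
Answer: -1/51064 ≈ -1.9583e-5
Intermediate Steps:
J = -51064 (J = -39211 - 11853 = -51064)
1/J = 1/(-51064) = -1/51064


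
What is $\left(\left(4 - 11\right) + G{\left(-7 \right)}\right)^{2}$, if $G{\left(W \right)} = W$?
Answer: $196$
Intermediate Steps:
$\left(\left(4 - 11\right) + G{\left(-7 \right)}\right)^{2} = \left(\left(4 - 11\right) - 7\right)^{2} = \left(-7 - 7\right)^{2} = \left(-14\right)^{2} = 196$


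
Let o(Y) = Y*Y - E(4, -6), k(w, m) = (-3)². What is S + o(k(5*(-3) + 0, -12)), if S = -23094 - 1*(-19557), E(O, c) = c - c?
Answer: -3456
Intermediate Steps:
E(O, c) = 0
k(w, m) = 9
o(Y) = Y² (o(Y) = Y*Y - 1*0 = Y² + 0 = Y²)
S = -3537 (S = -23094 + 19557 = -3537)
S + o(k(5*(-3) + 0, -12)) = -3537 + 9² = -3537 + 81 = -3456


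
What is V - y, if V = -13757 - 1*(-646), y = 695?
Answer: -13806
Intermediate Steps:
V = -13111 (V = -13757 + 646 = -13111)
V - y = -13111 - 1*695 = -13111 - 695 = -13806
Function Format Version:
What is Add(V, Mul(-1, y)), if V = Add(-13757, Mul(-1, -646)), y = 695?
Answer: -13806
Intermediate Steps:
V = -13111 (V = Add(-13757, 646) = -13111)
Add(V, Mul(-1, y)) = Add(-13111, Mul(-1, 695)) = Add(-13111, -695) = -13806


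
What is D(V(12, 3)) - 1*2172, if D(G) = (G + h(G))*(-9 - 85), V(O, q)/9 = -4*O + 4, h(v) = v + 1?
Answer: 72182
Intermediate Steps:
h(v) = 1 + v
V(O, q) = 36 - 36*O (V(O, q) = 9*(-4*O + 4) = 9*(4 - 4*O) = 36 - 36*O)
D(G) = -94 - 188*G (D(G) = (G + (1 + G))*(-9 - 85) = (1 + 2*G)*(-94) = -94 - 188*G)
D(V(12, 3)) - 1*2172 = (-94 - 188*(36 - 36*12)) - 1*2172 = (-94 - 188*(36 - 432)) - 2172 = (-94 - 188*(-396)) - 2172 = (-94 + 74448) - 2172 = 74354 - 2172 = 72182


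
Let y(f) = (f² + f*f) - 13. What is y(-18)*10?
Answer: 6350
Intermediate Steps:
y(f) = -13 + 2*f² (y(f) = (f² + f²) - 13 = 2*f² - 13 = -13 + 2*f²)
y(-18)*10 = (-13 + 2*(-18)²)*10 = (-13 + 2*324)*10 = (-13 + 648)*10 = 635*10 = 6350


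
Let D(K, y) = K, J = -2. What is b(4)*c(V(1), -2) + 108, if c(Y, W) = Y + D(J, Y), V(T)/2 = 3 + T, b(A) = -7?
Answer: 66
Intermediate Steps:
V(T) = 6 + 2*T (V(T) = 2*(3 + T) = 6 + 2*T)
c(Y, W) = -2 + Y (c(Y, W) = Y - 2 = -2 + Y)
b(4)*c(V(1), -2) + 108 = -7*(-2 + (6 + 2*1)) + 108 = -7*(-2 + (6 + 2)) + 108 = -7*(-2 + 8) + 108 = -7*6 + 108 = -42 + 108 = 66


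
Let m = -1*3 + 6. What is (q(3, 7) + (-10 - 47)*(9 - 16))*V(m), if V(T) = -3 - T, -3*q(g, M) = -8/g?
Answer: -7198/3 ≈ -2399.3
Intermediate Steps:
q(g, M) = 8/(3*g) (q(g, M) = -(-8)/(3*g) = 8/(3*g))
m = 3 (m = -3 + 6 = 3)
(q(3, 7) + (-10 - 47)*(9 - 16))*V(m) = ((8/3)/3 + (-10 - 47)*(9 - 16))*(-3 - 1*3) = ((8/3)*(1/3) - 57*(-7))*(-3 - 3) = (8/9 + 399)*(-6) = (3599/9)*(-6) = -7198/3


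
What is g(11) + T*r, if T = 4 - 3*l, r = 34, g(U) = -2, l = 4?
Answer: -274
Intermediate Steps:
T = -8 (T = 4 - 3*4 = 4 - 12 = -8)
g(11) + T*r = -2 - 8*34 = -2 - 272 = -274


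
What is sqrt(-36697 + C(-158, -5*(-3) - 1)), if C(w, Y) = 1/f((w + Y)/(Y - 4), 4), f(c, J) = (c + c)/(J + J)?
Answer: I*sqrt(1321102)/6 ≈ 191.57*I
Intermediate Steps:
f(c, J) = c/J (f(c, J) = (2*c)/((2*J)) = (2*c)*(1/(2*J)) = c/J)
C(w, Y) = 4*(-4 + Y)/(Y + w) (C(w, Y) = 1/(((w + Y)/(Y - 4))/4) = 1/(((Y + w)/(-4 + Y))*(1/4)) = 1/((Y + w)/(4*(-4 + Y))) = 4*(-4 + Y)/(Y + w))
sqrt(-36697 + C(-158, -5*(-3) - 1)) = sqrt(-36697 + 4*(-4 + (-5*(-3) - 1))/((-5*(-3) - 1) - 158)) = sqrt(-36697 + 4*(-4 + (15 - 1))/((15 - 1) - 158)) = sqrt(-36697 + 4*(-4 + 14)/(14 - 158)) = sqrt(-36697 + 4*10/(-144)) = sqrt(-36697 + 4*(-1/144)*10) = sqrt(-36697 - 5/18) = sqrt(-660551/18) = I*sqrt(1321102)/6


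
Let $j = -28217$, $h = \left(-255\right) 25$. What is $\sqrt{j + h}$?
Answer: $4 i \sqrt{2162} \approx 185.99 i$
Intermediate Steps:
$h = -6375$
$\sqrt{j + h} = \sqrt{-28217 - 6375} = \sqrt{-34592} = 4 i \sqrt{2162}$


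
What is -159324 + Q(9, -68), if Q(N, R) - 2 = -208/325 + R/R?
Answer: -3983041/25 ≈ -1.5932e+5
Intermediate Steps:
Q(N, R) = 59/25 (Q(N, R) = 2 + (-208/325 + R/R) = 2 + (-208*1/325 + 1) = 2 + (-16/25 + 1) = 2 + 9/25 = 59/25)
-159324 + Q(9, -68) = -159324 + 59/25 = -3983041/25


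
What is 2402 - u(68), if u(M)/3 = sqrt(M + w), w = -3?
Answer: 2402 - 3*sqrt(65) ≈ 2377.8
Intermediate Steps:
u(M) = 3*sqrt(-3 + M) (u(M) = 3*sqrt(M - 3) = 3*sqrt(-3 + M))
2402 - u(68) = 2402 - 3*sqrt(-3 + 68) = 2402 - 3*sqrt(65)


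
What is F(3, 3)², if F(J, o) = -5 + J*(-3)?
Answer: 196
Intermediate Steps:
F(J, o) = -5 - 3*J
F(3, 3)² = (-5 - 3*3)² = (-5 - 9)² = (-14)² = 196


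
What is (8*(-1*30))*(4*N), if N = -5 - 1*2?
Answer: 6720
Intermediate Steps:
N = -7 (N = -5 - 2 = -7)
(8*(-1*30))*(4*N) = (8*(-1*30))*(4*(-7)) = (8*(-30))*(-28) = -240*(-28) = 6720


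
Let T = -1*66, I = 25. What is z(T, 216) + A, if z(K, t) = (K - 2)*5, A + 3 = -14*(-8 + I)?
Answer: -581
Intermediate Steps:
A = -241 (A = -3 - 14*(-8 + 25) = -3 - 14*17 = -3 - 238 = -241)
T = -66
z(K, t) = -10 + 5*K (z(K, t) = (-2 + K)*5 = -10 + 5*K)
z(T, 216) + A = (-10 + 5*(-66)) - 241 = (-10 - 330) - 241 = -340 - 241 = -581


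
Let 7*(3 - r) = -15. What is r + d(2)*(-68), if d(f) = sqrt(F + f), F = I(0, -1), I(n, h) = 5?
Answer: 36/7 - 68*sqrt(7) ≈ -174.77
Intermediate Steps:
r = 36/7 (r = 3 - 1/7*(-15) = 3 + 15/7 = 36/7 ≈ 5.1429)
F = 5
d(f) = sqrt(5 + f)
r + d(2)*(-68) = 36/7 + sqrt(5 + 2)*(-68) = 36/7 + sqrt(7)*(-68) = 36/7 - 68*sqrt(7)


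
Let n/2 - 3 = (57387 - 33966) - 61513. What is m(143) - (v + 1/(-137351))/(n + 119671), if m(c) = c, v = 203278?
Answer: 826333970572/5973807043 ≈ 138.33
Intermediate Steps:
n = -76178 (n = 6 + 2*((57387 - 33966) - 61513) = 6 + 2*(23421 - 61513) = 6 + 2*(-38092) = 6 - 76184 = -76178)
m(143) - (v + 1/(-137351))/(n + 119671) = 143 - (203278 + 1/(-137351))/(-76178 + 119671) = 143 - (203278 - 1/137351)/43493 = 143 - 27920436577/(137351*43493) = 143 - 1*27920436577/5973807043 = 143 - 27920436577/5973807043 = 826333970572/5973807043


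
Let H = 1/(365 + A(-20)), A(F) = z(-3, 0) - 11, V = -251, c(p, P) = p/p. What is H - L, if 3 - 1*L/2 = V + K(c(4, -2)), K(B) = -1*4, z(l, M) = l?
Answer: -181115/351 ≈ -516.00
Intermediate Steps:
c(p, P) = 1
A(F) = -14 (A(F) = -3 - 11 = -14)
K(B) = -4
L = 516 (L = 6 - 2*(-251 - 4) = 6 - 2*(-255) = 6 + 510 = 516)
H = 1/351 (H = 1/(365 - 14) = 1/351 ≈ 0.0028490)
H - L = 1/351 - 1*516 = 1/351 - 516 = -181115/351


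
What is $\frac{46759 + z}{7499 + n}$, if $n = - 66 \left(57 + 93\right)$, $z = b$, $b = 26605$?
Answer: $- \frac{73364}{2401} \approx -30.556$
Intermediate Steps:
$z = 26605$
$n = -9900$ ($n = \left(-66\right) 150 = -9900$)
$\frac{46759 + z}{7499 + n} = \frac{46759 + 26605}{7499 - 9900} = \frac{73364}{-2401} = 73364 \left(- \frac{1}{2401}\right) = - \frac{73364}{2401}$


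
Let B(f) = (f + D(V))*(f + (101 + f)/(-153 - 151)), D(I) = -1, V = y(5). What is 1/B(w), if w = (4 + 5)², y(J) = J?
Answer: 19/122210 ≈ 0.00015547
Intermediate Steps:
V = 5
w = 81 (w = 9² = 81)
B(f) = (-1 + f)*(-101/304 + 303*f/304) (B(f) = (f - 1)*(f + (101 + f)/(-153 - 151)) = (-1 + f)*(f + (101 + f)/(-304)) = (-1 + f)*(f + (101 + f)*(-1/304)) = (-1 + f)*(f + (-101/304 - f/304)) = (-1 + f)*(-101/304 + 303*f/304))
1/B(w) = 1/(101/304 - 101/76*81 + (303/304)*81²) = 1/(101/304 - 8181/76 + (303/304)*6561) = 1/(101/304 - 8181/76 + 1987983/304) = 1/(122210/19) = 19/122210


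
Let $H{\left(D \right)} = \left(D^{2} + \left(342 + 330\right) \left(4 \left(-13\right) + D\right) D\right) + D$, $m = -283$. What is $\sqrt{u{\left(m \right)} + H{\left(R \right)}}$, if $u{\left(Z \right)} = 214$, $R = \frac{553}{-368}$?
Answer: $\frac{27 \sqrt{10076585}}{368} \approx 232.9$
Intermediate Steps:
$R = - \frac{553}{368}$ ($R = 553 \left(- \frac{1}{368}\right) = - \frac{553}{368} \approx -1.5027$)
$H{\left(D \right)} = D + D^{2} + D \left(-34944 + 672 D\right)$ ($H{\left(D \right)} = \left(D^{2} + 672 \left(-52 + D\right) D\right) + D = \left(D^{2} + \left(-34944 + 672 D\right) D\right) + D = \left(D^{2} + D \left(-34944 + 672 D\right)\right) + D = D + D^{2} + D \left(-34944 + 672 D\right)$)
$\sqrt{u{\left(m \right)} + H{\left(R \right)}} = \sqrt{214 - \frac{553 \left(-34943 + 673 \left(- \frac{553}{368}\right)\right)}{368}} = \sqrt{214 - \frac{553 \left(-34943 - \frac{372169}{368}\right)}{368}} = \sqrt{214 - - \frac{7316849729}{135424}} = \sqrt{214 + \frac{7316849729}{135424}} = \sqrt{\frac{7345830465}{135424}} = \frac{27 \sqrt{10076585}}{368}$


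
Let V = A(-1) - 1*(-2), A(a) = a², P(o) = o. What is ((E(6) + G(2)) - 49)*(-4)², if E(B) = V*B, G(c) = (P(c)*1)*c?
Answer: -432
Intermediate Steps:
G(c) = c² (G(c) = (c*1)*c = c*c = c²)
V = 3 (V = (-1)² - 1*(-2) = 1 + 2 = 3)
E(B) = 3*B
((E(6) + G(2)) - 49)*(-4)² = ((3*6 + 2²) - 49)*(-4)² = ((18 + 4) - 49)*16 = (22 - 49)*16 = -27*16 = -432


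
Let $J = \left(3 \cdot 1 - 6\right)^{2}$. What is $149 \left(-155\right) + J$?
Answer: $-23086$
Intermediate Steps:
$J = 9$ ($J = \left(3 - 6\right)^{2} = \left(-3\right)^{2} = 9$)
$149 \left(-155\right) + J = 149 \left(-155\right) + 9 = -23095 + 9 = -23086$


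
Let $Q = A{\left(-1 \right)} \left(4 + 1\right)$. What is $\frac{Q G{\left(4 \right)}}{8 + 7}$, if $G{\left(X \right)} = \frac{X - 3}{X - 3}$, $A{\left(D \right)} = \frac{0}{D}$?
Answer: $0$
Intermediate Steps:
$A{\left(D \right)} = 0$
$G{\left(X \right)} = 1$ ($G{\left(X \right)} = \frac{-3 + X}{-3 + X} = 1$)
$Q = 0$ ($Q = 0 \left(4 + 1\right) = 0 \cdot 5 = 0$)
$\frac{Q G{\left(4 \right)}}{8 + 7} = \frac{0 \cdot 1}{8 + 7} = \frac{0}{15} = 0 \cdot \frac{1}{15} = 0$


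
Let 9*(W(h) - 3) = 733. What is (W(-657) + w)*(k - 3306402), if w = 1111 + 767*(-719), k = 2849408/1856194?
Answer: 15197534257395520420/8352873 ≈ 1.8194e+12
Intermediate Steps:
W(h) = 760/9 (W(h) = 3 + (1/9)*733 = 3 + 733/9 = 760/9)
k = 1424704/928097 (k = 2849408*(1/1856194) = 1424704/928097 ≈ 1.5351)
w = -550362 (w = 1111 - 551473 = -550362)
(W(-657) + w)*(k - 3306402) = (760/9 - 550362)*(1424704/928097 - 3306402) = -4952498/9*(-3068660352290/928097) = 15197534257395520420/8352873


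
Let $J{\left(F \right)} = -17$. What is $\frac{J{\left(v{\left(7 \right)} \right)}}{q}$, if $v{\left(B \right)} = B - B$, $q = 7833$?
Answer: $- \frac{17}{7833} \approx -0.0021703$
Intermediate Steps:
$v{\left(B \right)} = 0$
$\frac{J{\left(v{\left(7 \right)} \right)}}{q} = - \frac{17}{7833}$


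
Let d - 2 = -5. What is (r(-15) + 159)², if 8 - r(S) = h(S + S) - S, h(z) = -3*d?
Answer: 20449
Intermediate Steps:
d = -3 (d = 2 - 5 = -3)
h(z) = 9 (h(z) = -3*(-3) = 9)
r(S) = -1 + S (r(S) = 8 - (9 - S) = 8 + (-9 + S) = -1 + S)
(r(-15) + 159)² = ((-1 - 15) + 159)² = (-16 + 159)² = 143² = 20449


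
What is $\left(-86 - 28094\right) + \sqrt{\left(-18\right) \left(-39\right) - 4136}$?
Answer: $-28180 + i \sqrt{3434} \approx -28180.0 + 58.6 i$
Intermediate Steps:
$\left(-86 - 28094\right) + \sqrt{\left(-18\right) \left(-39\right) - 4136} = -28180 + \sqrt{702 - 4136} = -28180 + \sqrt{-3434} = -28180 + i \sqrt{3434}$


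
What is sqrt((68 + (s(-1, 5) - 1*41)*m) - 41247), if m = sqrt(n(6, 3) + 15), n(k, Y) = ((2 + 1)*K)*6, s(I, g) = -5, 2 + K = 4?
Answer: sqrt(-41179 - 46*sqrt(51)) ≈ 203.73*I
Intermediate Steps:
K = 2 (K = -2 + 4 = 2)
n(k, Y) = 36 (n(k, Y) = ((2 + 1)*2)*6 = (3*2)*6 = 6*6 = 36)
m = sqrt(51) (m = sqrt(36 + 15) = sqrt(51) ≈ 7.1414)
sqrt((68 + (s(-1, 5) - 1*41)*m) - 41247) = sqrt((68 + (-5 - 1*41)*sqrt(51)) - 41247) = sqrt((68 + (-5 - 41)*sqrt(51)) - 41247) = sqrt((68 - 46*sqrt(51)) - 41247) = sqrt(-41179 - 46*sqrt(51))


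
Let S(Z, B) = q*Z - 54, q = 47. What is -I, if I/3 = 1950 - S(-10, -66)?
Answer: -7422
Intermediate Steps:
S(Z, B) = -54 + 47*Z (S(Z, B) = 47*Z - 54 = -54 + 47*Z)
I = 7422 (I = 3*(1950 - (-54 + 47*(-10))) = 3*(1950 - (-54 - 470)) = 3*(1950 - 1*(-524)) = 3*(1950 + 524) = 3*2474 = 7422)
-I = -1*7422 = -7422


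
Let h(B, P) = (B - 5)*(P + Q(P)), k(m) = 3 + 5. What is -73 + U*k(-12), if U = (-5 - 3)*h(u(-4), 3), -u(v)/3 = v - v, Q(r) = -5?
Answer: -713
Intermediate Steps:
k(m) = 8
u(v) = 0 (u(v) = -3*(v - v) = -3*0 = 0)
h(B, P) = (-5 + B)*(-5 + P) (h(B, P) = (B - 5)*(P - 5) = (-5 + B)*(-5 + P))
U = -80 (U = (-5 - 3)*(25 - 5*0 - 5*3 + 0*3) = -8*(25 + 0 - 15 + 0) = -8*10 = -80)
-73 + U*k(-12) = -73 - 80*8 = -73 - 640 = -713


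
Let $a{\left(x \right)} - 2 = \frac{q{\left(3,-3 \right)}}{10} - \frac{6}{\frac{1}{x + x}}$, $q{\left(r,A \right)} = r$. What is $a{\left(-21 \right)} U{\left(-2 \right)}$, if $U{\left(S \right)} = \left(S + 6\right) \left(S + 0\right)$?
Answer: $- \frac{10172}{5} \approx -2034.4$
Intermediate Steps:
$a{\left(x \right)} = \frac{23}{10} - 12 x$ ($a{\left(x \right)} = 2 - \left(- \frac{3}{10} + 12 x\right) = \frac{23}{10} - 12 x$)
$U{\left(S \right)} = S \left(6 + S\right)$ ($U{\left(S \right)} = \left(6 + S\right) S = S \left(6 + S\right)$)
$a{\left(-21 \right)} U{\left(-2 \right)} = \left(\frac{23}{10} - -252\right) \left(- 2 \left(6 - 2\right)\right) = \left(\frac{23}{10} + 252\right) \left(\left(-2\right) 4\right) = \frac{2543}{10} \left(-8\right) = - \frac{10172}{5}$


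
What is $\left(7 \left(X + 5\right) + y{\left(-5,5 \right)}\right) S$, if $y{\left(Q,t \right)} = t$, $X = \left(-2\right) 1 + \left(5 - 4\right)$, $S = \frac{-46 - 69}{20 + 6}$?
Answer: $- \frac{3795}{26} \approx -145.96$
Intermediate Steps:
$S = - \frac{115}{26} \approx -4.4231$
$X = -1$ ($X = -2 + \left(5 - 4\right) = -2 + 1 = -1$)
$\left(7 \left(X + 5\right) + y{\left(-5,5 \right)}\right) S = \left(7 \left(-1 + 5\right) + 5\right) \left(- \frac{115}{26}\right) = \left(7 \cdot 4 + 5\right) \left(- \frac{115}{26}\right) = \left(28 + 5\right) \left(- \frac{115}{26}\right) = 33 \left(- \frac{115}{26}\right) = - \frac{3795}{26}$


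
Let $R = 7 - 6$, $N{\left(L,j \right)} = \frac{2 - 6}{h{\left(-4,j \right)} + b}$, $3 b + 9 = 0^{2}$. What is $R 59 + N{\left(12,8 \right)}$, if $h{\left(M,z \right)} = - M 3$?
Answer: $\frac{527}{9} \approx 58.556$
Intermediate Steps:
$h{\left(M,z \right)} = - 3 M$
$b = -3$ ($b = -3 + \frac{0^{2}}{3} = -3 + \frac{1}{3} \cdot 0 = -3 + 0 = -3$)
$N{\left(L,j \right)} = - \frac{4}{9}$ ($N{\left(L,j \right)} = \frac{2 - 6}{\left(-3\right) \left(-4\right) - 3} = - \frac{4}{12 - 3} = - \frac{4}{9}$)
$R = 1$ ($R = 7 - 6 = 1$)
$R 59 + N{\left(12,8 \right)} = 1 \cdot 59 - \frac{4}{9} = 59 - \frac{4}{9} = \frac{527}{9}$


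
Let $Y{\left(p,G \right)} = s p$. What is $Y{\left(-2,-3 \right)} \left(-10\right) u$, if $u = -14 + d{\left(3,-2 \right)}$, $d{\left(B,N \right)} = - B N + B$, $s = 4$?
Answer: $-400$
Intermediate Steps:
$d{\left(B,N \right)} = B - B N$ ($d{\left(B,N \right)} = - B N + B = B - B N$)
$Y{\left(p,G \right)} = 4 p$
$u = -5$ ($u = -14 + 3 \left(1 - -2\right) = -14 + 3 \left(1 + 2\right) = -14 + 3 \cdot 3 = -14 + 9 = -5$)
$Y{\left(-2,-3 \right)} \left(-10\right) u = 4 \left(-2\right) \left(-10\right) \left(-5\right) = \left(-8\right) \left(-10\right) \left(-5\right) = 80 \left(-5\right) = -400$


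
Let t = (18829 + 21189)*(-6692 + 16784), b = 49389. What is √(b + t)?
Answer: 3*√44879005 ≈ 20098.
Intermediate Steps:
t = 403861656 (t = 40018*10092 = 403861656)
√(b + t) = √(49389 + 403861656) = √403911045 = 3*√44879005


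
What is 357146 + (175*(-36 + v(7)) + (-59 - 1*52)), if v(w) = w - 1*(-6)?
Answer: 353010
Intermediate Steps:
v(w) = 6 + w (v(w) = w + 6 = 6 + w)
357146 + (175*(-36 + v(7)) + (-59 - 1*52)) = 357146 + (175*(-36 + (6 + 7)) + (-59 - 1*52)) = 357146 + (175*(-36 + 13) + (-59 - 52)) = 357146 + (175*(-23) - 111) = 357146 + (-4025 - 111) = 357146 - 4136 = 353010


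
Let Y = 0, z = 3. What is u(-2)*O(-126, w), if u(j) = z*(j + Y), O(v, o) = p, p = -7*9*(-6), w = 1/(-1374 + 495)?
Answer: -2268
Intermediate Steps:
w = -1/879 (w = 1/(-879) = -1/879 ≈ -0.0011377)
p = 378 (p = -63*(-6) = 378)
O(v, o) = 378
u(j) = 3*j (u(j) = 3*(j + 0) = 3*j)
u(-2)*O(-126, w) = (3*(-2))*378 = -6*378 = -2268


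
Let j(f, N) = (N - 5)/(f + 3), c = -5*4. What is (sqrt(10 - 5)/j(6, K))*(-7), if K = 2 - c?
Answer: -63*sqrt(5)/17 ≈ -8.2866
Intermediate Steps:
c = -20
K = 22 (K = 2 - 1*(-20) = 2 + 20 = 22)
j(f, N) = (-5 + N)/(3 + f)
(sqrt(10 - 5)/j(6, K))*(-7) = (sqrt(10 - 5)/(((-5 + 22)/(3 + 6))))*(-7) = (sqrt(5)/((17/9)))*(-7) = (sqrt(5)/(((1/9)*17)))*(-7) = (sqrt(5)/(17/9))*(-7) = (sqrt(5)*(9/17))*(-7) = (9*sqrt(5)/17)*(-7) = -63*sqrt(5)/17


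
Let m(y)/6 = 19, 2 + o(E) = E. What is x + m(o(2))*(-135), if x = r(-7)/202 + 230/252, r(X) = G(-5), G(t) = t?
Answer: -97920920/6363 ≈ -15389.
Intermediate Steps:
o(E) = -2 + E
m(y) = 114 (m(y) = 6*19 = 114)
r(X) = -5
x = 5650/6363 (x = -5/202 + 230/252 = -5*1/202 + 230*(1/252) = -5/202 + 115/126 = 5650/6363 ≈ 0.88795)
x + m(o(2))*(-135) = 5650/6363 + 114*(-135) = 5650/6363 - 15390 = -97920920/6363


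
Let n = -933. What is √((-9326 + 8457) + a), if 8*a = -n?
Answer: I*√12038/4 ≈ 27.429*I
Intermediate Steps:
a = 933/8 (a = (-1*(-933))/8 = (⅛)*933 = 933/8 ≈ 116.63)
√((-9326 + 8457) + a) = √((-9326 + 8457) + 933/8) = √(-869 + 933/8) = √(-6019/8) = I*√12038/4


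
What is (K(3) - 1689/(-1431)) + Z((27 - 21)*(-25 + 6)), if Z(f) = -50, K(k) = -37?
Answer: -40936/477 ≈ -85.820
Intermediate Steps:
(K(3) - 1689/(-1431)) + Z((27 - 21)*(-25 + 6)) = (-37 - 1689/(-1431)) - 50 = (-37 - 1689*(-1/1431)) - 50 = (-37 + 563/477) - 50 = -17086/477 - 50 = -40936/477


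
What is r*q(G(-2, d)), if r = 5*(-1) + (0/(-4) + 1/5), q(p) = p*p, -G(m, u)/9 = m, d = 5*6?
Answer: -7776/5 ≈ -1555.2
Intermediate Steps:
d = 30
G(m, u) = -9*m
q(p) = p**2
r = -24/5 (r = -5 + (0*(-1/4) + 1*(1/5)) = -5 + (0 + 1/5) = -5 + 1/5 = -24/5 ≈ -4.8000)
r*q(G(-2, d)) = -24*(-9*(-2))**2/5 = -24/5*18**2 = -24/5*324 = -7776/5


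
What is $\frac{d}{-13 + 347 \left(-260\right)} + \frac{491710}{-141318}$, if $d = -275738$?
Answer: $- \frac{2700862873}{6375773547} \approx -0.42361$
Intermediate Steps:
$\frac{d}{-13 + 347 \left(-260\right)} + \frac{491710}{-141318} = - \frac{275738}{-13 + 347 \left(-260\right)} + \frac{491710}{-141318} = - \frac{275738}{-13 - 90220} + 491710 \left(- \frac{1}{141318}\right) = - \frac{275738}{-90233} - \frac{245855}{70659} = \left(-275738\right) \left(- \frac{1}{90233}\right) - \frac{245855}{70659} = \frac{275738}{90233} - \frac{245855}{70659} = - \frac{2700862873}{6375773547}$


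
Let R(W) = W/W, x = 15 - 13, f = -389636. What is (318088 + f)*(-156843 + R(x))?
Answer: 11221731416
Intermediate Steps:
x = 2
R(W) = 1
(318088 + f)*(-156843 + R(x)) = (318088 - 389636)*(-156843 + 1) = -71548*(-156842) = 11221731416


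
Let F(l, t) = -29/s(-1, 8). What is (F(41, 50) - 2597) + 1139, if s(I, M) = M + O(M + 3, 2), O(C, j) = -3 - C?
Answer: -8719/6 ≈ -1453.2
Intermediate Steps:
s(I, M) = -6 (s(I, M) = M + (-3 - (M + 3)) = M + (-3 - (3 + M)) = M + (-3 + (-3 - M)) = M + (-6 - M) = -6)
F(l, t) = 29/6 (F(l, t) = -29/(-6) = -29*(-1/6) = 29/6)
(F(41, 50) - 2597) + 1139 = (29/6 - 2597) + 1139 = -15553/6 + 1139 = -8719/6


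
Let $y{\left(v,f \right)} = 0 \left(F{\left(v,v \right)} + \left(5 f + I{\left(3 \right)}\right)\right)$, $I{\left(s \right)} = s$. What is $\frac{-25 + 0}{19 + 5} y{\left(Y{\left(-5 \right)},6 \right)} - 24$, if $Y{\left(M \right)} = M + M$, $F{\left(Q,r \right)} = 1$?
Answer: $-24$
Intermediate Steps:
$Y{\left(M \right)} = 2 M$
$y{\left(v,f \right)} = 0$ ($y{\left(v,f \right)} = 0 \left(1 + \left(5 f + 3\right)\right) = 0 \left(1 + \left(3 + 5 f\right)\right) = 0 \left(4 + 5 f\right) = 0$)
$\frac{-25 + 0}{19 + 5} y{\left(Y{\left(-5 \right)},6 \right)} - 24 = \frac{-25 + 0}{19 + 5} \cdot 0 - 24 = - \frac{25}{24} \cdot 0 - 24 = \left(-25\right) \frac{1}{24} \cdot 0 - 24 = \left(- \frac{25}{24}\right) 0 - 24 = 0 - 24 = -24$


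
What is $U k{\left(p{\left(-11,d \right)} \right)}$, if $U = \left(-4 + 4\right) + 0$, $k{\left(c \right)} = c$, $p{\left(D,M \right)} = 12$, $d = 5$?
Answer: $0$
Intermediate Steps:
$U = 0$ ($U = 0 + 0 = 0$)
$U k{\left(p{\left(-11,d \right)} \right)} = 0 \cdot 12 = 0$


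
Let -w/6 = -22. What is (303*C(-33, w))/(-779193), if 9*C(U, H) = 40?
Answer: -4040/2337579 ≈ -0.0017283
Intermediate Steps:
w = 132 (w = -6*(-22) = 132)
C(U, H) = 40/9 (C(U, H) = (⅑)*40 = 40/9)
(303*C(-33, w))/(-779193) = (303*(40/9))/(-779193) = (4040/3)*(-1/779193) = -4040/2337579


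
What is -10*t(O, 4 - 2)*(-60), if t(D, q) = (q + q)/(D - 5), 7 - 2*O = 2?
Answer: -960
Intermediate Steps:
O = 5/2 (O = 7/2 - ½*2 = 7/2 - 1 = 5/2 ≈ 2.5000)
t(D, q) = 2*q/(-5 + D) (t(D, q) = (2*q)/(-5 + D) = 2*q/(-5 + D))
-10*t(O, 4 - 2)*(-60) = -20*(4 - 2)/(-5 + 5/2)*(-60) = -20*2/(-5/2)*(-60) = -20*2*(-2)/5*(-60) = -10*(-8/5)*(-60) = 16*(-60) = -960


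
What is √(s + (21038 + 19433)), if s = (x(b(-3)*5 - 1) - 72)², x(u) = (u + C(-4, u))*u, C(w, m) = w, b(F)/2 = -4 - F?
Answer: 4*√3070 ≈ 221.63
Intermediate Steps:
b(F) = -8 - 2*F (b(F) = 2*(-4 - F) = -8 - 2*F)
x(u) = u*(-4 + u) (x(u) = (u - 4)*u = (-4 + u)*u = u*(-4 + u))
s = 8649 (s = (((-8 - 2*(-3))*5 - 1)*(-4 + ((-8 - 2*(-3))*5 - 1)) - 72)² = (((-8 + 6)*5 - 1)*(-4 + ((-8 + 6)*5 - 1)) - 72)² = ((-2*5 - 1)*(-4 + (-2*5 - 1)) - 72)² = ((-10 - 1)*(-4 + (-10 - 1)) - 72)² = (-11*(-4 - 11) - 72)² = (-11*(-15) - 72)² = (165 - 72)² = 93² = 8649)
√(s + (21038 + 19433)) = √(8649 + (21038 + 19433)) = √(8649 + 40471) = √49120 = 4*√3070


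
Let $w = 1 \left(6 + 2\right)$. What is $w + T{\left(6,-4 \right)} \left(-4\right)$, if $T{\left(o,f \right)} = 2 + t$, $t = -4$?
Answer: $16$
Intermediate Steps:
$T{\left(o,f \right)} = -2$ ($T{\left(o,f \right)} = 2 - 4 = -2$)
$w = 8$ ($w = 1 \cdot 8 = 8$)
$w + T{\left(6,-4 \right)} \left(-4\right) = 8 - -8 = 8 + 8 = 16$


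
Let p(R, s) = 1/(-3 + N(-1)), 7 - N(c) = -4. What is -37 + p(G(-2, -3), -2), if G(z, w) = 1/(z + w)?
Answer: -295/8 ≈ -36.875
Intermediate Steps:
N(c) = 11 (N(c) = 7 - 1*(-4) = 7 + 4 = 11)
G(z, w) = 1/(w + z)
p(R, s) = ⅛ (p(R, s) = 1/(-3 + 11) = 1/8 = ⅛)
-37 + p(G(-2, -3), -2) = -37 + ⅛ = -295/8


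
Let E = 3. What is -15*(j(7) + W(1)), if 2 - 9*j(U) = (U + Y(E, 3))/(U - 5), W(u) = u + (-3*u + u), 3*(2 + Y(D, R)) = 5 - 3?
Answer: 295/18 ≈ 16.389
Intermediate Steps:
Y(D, R) = -4/3 (Y(D, R) = -2 + (5 - 3)/3 = -2 + (1/3)*2 = -2 + 2/3 = -4/3)
W(u) = -u (W(u) = u - 2*u = -u)
j(U) = 2/9 - (-4/3 + U)/(9*(-5 + U)) (j(U) = 2/9 - (U - 4/3)/(9*(U - 5)) = 2/9 - (-4/3 + U)/(9*(-5 + U)))
-15*(j(7) + W(1)) = -15*((-26 + 3*7)/(27*(-5 + 7)) - 1*1) = -15*((1/27)*(-26 + 21)/2 - 1) = -15*((1/27)*(1/2)*(-5) - 1) = -15*(-5/54 - 1) = -15*(-59/54) = 295/18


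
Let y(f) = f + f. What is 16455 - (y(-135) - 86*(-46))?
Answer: 12769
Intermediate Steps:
y(f) = 2*f
16455 - (y(-135) - 86*(-46)) = 16455 - (2*(-135) - 86*(-46)) = 16455 - (-270 + 3956) = 16455 - 1*3686 = 16455 - 3686 = 12769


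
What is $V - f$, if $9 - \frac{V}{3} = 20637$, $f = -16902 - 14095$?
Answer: $-30887$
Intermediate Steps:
$f = -30997$ ($f = -16902 - 14095 = -30997$)
$V = -61884$ ($V = 27 - 61911 = -61884$)
$V - f = -61884 - -30997 = -61884 + 30997 = -30887$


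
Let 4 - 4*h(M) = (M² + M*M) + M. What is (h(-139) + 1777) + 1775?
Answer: -24291/4 ≈ -6072.8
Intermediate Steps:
h(M) = 1 - M²/2 - M/4 (h(M) = 1 - ((M² + M*M) + M)/4 = 1 - ((M² + M²) + M)/4 = 1 - (2*M² + M)/4 = 1 - (M + 2*M²)/4 = 1 + (-M²/2 - M/4) = 1 - M²/2 - M/4)
(h(-139) + 1777) + 1775 = ((1 - ½*(-139)² - ¼*(-139)) + 1777) + 1775 = ((1 - ½*19321 + 139/4) + 1777) + 1775 = ((1 - 19321/2 + 139/4) + 1777) + 1775 = (-38499/4 + 1777) + 1775 = -31391/4 + 1775 = -24291/4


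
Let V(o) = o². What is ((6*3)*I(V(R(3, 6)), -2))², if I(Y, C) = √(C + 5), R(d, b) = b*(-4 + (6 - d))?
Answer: 972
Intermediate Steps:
R(d, b) = b*(2 - d)
I(Y, C) = √(5 + C)
((6*3)*I(V(R(3, 6)), -2))² = ((6*3)*√(5 - 2))² = (18*√3)² = 972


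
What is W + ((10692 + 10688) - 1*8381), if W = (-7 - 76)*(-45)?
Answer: 16734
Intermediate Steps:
W = 3735 (W = -83*(-45) = 3735)
W + ((10692 + 10688) - 1*8381) = 3735 + ((10692 + 10688) - 1*8381) = 3735 + (21380 - 8381) = 3735 + 12999 = 16734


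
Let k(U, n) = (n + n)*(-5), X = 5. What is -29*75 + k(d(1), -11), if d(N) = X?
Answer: -2065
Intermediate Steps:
d(N) = 5
k(U, n) = -10*n (k(U, n) = (2*n)*(-5) = -10*n)
-29*75 + k(d(1), -11) = -29*75 - 10*(-11) = -2175 + 110 = -2065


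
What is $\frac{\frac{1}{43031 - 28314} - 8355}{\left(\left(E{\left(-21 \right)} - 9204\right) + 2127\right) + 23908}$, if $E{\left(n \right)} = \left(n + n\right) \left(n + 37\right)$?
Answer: $- \frac{122960534}{237812003} \approx -0.51705$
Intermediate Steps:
$E{\left(n \right)} = 2 n \left(37 + n\right)$
$\frac{\frac{1}{43031 - 28314} - 8355}{\left(\left(E{\left(-21 \right)} - 9204\right) + 2127\right) + 23908} = \frac{\frac{1}{43031 - 28314} - 8355}{\left(\left(2 \left(-21\right) \left(37 - 21\right) - 9204\right) + 2127\right) + 23908} = \frac{\frac{1}{14717} - 8355}{\left(\left(2 \left(-21\right) 16 - 9204\right) + 2127\right) + 23908} = \frac{\frac{1}{14717} - 8355}{\left(\left(-672 - 9204\right) + 2127\right) + 23908} = - \frac{122960534}{14717 \left(\left(-9876 + 2127\right) + 23908\right)} = - \frac{122960534}{14717 \left(-7749 + 23908\right)} = - \frac{122960534}{14717 \cdot 16159} = \left(- \frac{122960534}{14717}\right) \frac{1}{16159} = - \frac{122960534}{237812003}$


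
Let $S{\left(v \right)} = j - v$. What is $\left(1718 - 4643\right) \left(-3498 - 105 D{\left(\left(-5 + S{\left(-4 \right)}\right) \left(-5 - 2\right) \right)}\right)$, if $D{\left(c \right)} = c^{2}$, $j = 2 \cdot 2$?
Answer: $145673775$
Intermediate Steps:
$j = 4$
$S{\left(v \right)} = 4 - v$
$\left(1718 - 4643\right) \left(-3498 - 105 D{\left(\left(-5 + S{\left(-4 \right)}\right) \left(-5 - 2\right) \right)}\right) = \left(1718 - 4643\right) \left(-3498 - 105 \left(\left(-5 + \left(4 - -4\right)\right) \left(-5 - 2\right)\right)^{2}\right) = - 2925 \left(-3498 - 105 \left(\left(-5 + \left(4 + 4\right)\right) \left(-7\right)\right)^{2}\right) = - 2925 \left(-3498 - 105 \left(\left(-5 + 8\right) \left(-7\right)\right)^{2}\right) = - 2925 \left(-3498 - 105 \left(3 \left(-7\right)\right)^{2}\right) = - 2925 \left(-3498 - 105 \left(-21\right)^{2}\right) = - 2925 \left(-3498 - 46305\right) = \left(-2925\right) \left(-49803\right) = 145673775$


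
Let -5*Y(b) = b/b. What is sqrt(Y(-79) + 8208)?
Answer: sqrt(205195)/5 ≈ 90.597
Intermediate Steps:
Y(b) = -1/5 (Y(b) = -b/(5*b) = -1/5*1 = -1/5)
sqrt(Y(-79) + 8208) = sqrt(-1/5 + 8208) = sqrt(41039/5) = sqrt(205195)/5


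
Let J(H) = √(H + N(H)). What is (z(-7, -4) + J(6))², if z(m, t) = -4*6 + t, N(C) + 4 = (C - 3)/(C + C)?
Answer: 2809/4 ≈ 702.25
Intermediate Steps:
N(C) = -4 + (-3 + C)/(2*C) (N(C) = -4 + (C - 3)/(C + C) = -4 + (-3 + C)/((2*C)) = -4 + (-3 + C)*(1/(2*C)) = -4 + (-3 + C)/(2*C))
z(m, t) = -24 + t
J(H) = √(H + (-3 - 7*H)/(2*H))
(z(-7, -4) + J(6))² = ((-24 - 4) + √(-14 - 6/6 + 4*6)/2)² = (-28 + √(-14 - 6*⅙ + 24)/2)² = (-28 + √(-14 - 1 + 24)/2)² = (-28 + √9/2)² = (-28 + (½)*3)² = (-28 + 3/2)² = (-53/2)² = 2809/4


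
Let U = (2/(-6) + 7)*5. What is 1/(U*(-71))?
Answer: -3/7100 ≈ -0.00042253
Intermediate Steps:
U = 100/3 (U = (2*(-⅙) + 7)*5 = (-⅓ + 7)*5 = (20/3)*5 = 100/3 ≈ 33.333)
1/(U*(-71)) = 1/((100/3)*(-71)) = 1/(-7100/3) = -3/7100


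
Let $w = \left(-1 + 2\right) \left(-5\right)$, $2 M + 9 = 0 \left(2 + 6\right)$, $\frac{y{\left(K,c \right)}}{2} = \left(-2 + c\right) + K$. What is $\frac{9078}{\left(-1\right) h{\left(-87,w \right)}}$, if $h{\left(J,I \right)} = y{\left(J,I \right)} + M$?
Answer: $\frac{18156}{385} \approx 47.158$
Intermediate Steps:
$y{\left(K,c \right)} = -4 + 2 K + 2 c$ ($y{\left(K,c \right)} = 2 \left(\left(-2 + c\right) + K\right) = 2 \left(-2 + K + c\right) = -4 + 2 K + 2 c$)
$M = - \frac{9}{2}$ ($M = - \frac{9}{2} + \frac{0 \left(2 + 6\right)}{2} = - \frac{9}{2} + \frac{0 \cdot 8}{2} = - \frac{9}{2} + \frac{1}{2} \cdot 0 = - \frac{9}{2} + 0 = - \frac{9}{2} \approx -4.5$)
$w = -5$ ($w = 1 \left(-5\right) = -5$)
$h{\left(J,I \right)} = - \frac{17}{2} + 2 I + 2 J$ ($h{\left(J,I \right)} = \left(-4 + 2 J + 2 I\right) - \frac{9}{2} = \left(-4 + 2 I + 2 J\right) - \frac{9}{2} = - \frac{17}{2} + 2 I + 2 J$)
$\frac{9078}{\left(-1\right) h{\left(-87,w \right)}} = \frac{9078}{\left(-1\right) \left(- \frac{17}{2} + 2 \left(-5\right) + 2 \left(-87\right)\right)} = \frac{9078}{\left(-1\right) \left(- \frac{17}{2} - 10 - 174\right)} = \frac{9078}{\left(-1\right) \left(- \frac{385}{2}\right)} = \frac{9078}{\frac{385}{2}} = 9078 \cdot \frac{2}{385} = \frac{18156}{385}$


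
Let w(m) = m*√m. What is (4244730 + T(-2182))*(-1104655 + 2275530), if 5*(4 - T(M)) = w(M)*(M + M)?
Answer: 4970052922250 - 2229872425400*I*√2182 ≈ 4.97e+12 - 1.0416e+14*I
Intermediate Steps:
w(m) = m^(3/2)
T(M) = 4 - 2*M^(5/2)/5 (T(M) = 4 - M^(3/2)*(M + M)/5 = 4 - M^(3/2)*2*M/5 = 4 - 2*M^(5/2)/5)
(4244730 + T(-2182))*(-1104655 + 2275530) = (4244730 + (4 - 9522248*I*√2182/5))*(-1104655 + 2275530) = (4244730 + (4 - 9522248*I*√2182/5))*1170875 = (4244734 - 9522248*I*√2182/5)*1170875 = 4970052922250 - 2229872425400*I*√2182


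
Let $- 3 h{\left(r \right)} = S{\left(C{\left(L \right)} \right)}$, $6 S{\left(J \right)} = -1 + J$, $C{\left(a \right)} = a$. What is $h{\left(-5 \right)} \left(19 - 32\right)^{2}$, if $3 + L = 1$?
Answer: $\frac{169}{6} \approx 28.167$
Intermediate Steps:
$L = -2$ ($L = -3 + 1 = -2$)
$S{\left(J \right)} = - \frac{1}{6} + \frac{J}{6}$ ($S{\left(J \right)} = \frac{-1 + J}{6} = - \frac{1}{6} + \frac{J}{6}$)
$h{\left(r \right)} = \frac{1}{6}$ ($h{\left(r \right)} = - \frac{- \frac{1}{6} + \frac{1}{6} \left(-2\right)}{3} = - \frac{- \frac{1}{6} - \frac{1}{3}}{3} = \left(- \frac{1}{3}\right) \left(- \frac{1}{2}\right) = \frac{1}{6}$)
$h{\left(-5 \right)} \left(19 - 32\right)^{2} = \frac{\left(19 - 32\right)^{2}}{6} = \frac{\left(-13\right)^{2}}{6} = \frac{1}{6} \cdot 169 = \frac{169}{6}$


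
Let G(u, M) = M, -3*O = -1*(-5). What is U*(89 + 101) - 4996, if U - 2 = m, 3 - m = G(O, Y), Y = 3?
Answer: -4616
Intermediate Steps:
O = -5/3 (O = -(-1)*(-5)/3 = -1/3*5 = -5/3 ≈ -1.6667)
m = 0 (m = 3 - 1*3 = 3 - 3 = 0)
U = 2 (U = 2 + 0 = 2)
U*(89 + 101) - 4996 = 2*(89 + 101) - 4996 = 2*190 - 4996 = 380 - 4996 = -4616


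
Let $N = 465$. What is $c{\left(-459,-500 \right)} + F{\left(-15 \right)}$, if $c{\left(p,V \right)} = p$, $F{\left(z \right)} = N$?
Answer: $6$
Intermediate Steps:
$F{\left(z \right)} = 465$
$c{\left(-459,-500 \right)} + F{\left(-15 \right)} = -459 + 465 = 6$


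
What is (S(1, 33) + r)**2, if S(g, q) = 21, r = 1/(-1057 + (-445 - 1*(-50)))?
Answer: 929701081/2108304 ≈ 440.97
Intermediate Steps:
r = -1/1452 (r = 1/(-1057 + (-445 + 50)) = 1/(-1057 - 395) = 1/(-1452) = -1/1452 ≈ -0.00068871)
(S(1, 33) + r)**2 = (21 - 1/1452)**2 = (30491/1452)**2 = 929701081/2108304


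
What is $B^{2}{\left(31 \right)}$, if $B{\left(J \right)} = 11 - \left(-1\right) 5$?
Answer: $256$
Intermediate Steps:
$B{\left(J \right)} = 16$ ($B{\left(J \right)} = 11 - -5 = 11 + 5 = 16$)
$B^{2}{\left(31 \right)} = 16^{2} = 256$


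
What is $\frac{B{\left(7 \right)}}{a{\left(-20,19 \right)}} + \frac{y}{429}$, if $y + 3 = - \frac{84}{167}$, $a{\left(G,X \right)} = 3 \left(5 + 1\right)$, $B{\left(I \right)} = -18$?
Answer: $- \frac{1852}{1837} \approx -1.0082$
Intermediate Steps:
$a{\left(G,X \right)} = 18$ ($a{\left(G,X \right)} = 3 \cdot 6 = 18$)
$y = - \frac{585}{167}$ ($y = -3 - \frac{84}{167} = - \frac{585}{167} \approx -3.503$)
$\frac{B{\left(7 \right)}}{a{\left(-20,19 \right)}} + \frac{y}{429} = - \frac{18}{18} - \frac{585}{167 \cdot 429} = \left(-18\right) \frac{1}{18} - \frac{15}{1837} = -1 - \frac{15}{1837} = - \frac{1852}{1837}$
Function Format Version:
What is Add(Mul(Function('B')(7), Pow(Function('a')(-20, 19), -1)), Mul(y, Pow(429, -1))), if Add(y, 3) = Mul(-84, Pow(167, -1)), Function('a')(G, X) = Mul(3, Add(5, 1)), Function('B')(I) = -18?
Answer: Rational(-1852, 1837) ≈ -1.0082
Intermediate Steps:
Function('a')(G, X) = 18 (Function('a')(G, X) = Mul(3, 6) = 18)
y = Rational(-585, 167) (y = Add(-3, Mul(-84, Pow(167, -1))) = Add(-3, Mul(-84, Rational(1, 167))) = Add(-3, Rational(-84, 167)) = Rational(-585, 167) ≈ -3.5030)
Add(Mul(Function('B')(7), Pow(Function('a')(-20, 19), -1)), Mul(y, Pow(429, -1))) = Add(Mul(-18, Pow(18, -1)), Mul(Rational(-585, 167), Pow(429, -1))) = Add(Mul(-18, Rational(1, 18)), Mul(Rational(-585, 167), Rational(1, 429))) = Add(-1, Rational(-15, 1837)) = Rational(-1852, 1837)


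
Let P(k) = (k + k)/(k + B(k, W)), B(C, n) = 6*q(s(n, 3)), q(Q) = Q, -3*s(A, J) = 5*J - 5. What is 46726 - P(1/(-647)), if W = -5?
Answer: 604681164/12941 ≈ 46726.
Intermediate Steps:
s(A, J) = 5/3 - 5*J/3 (s(A, J) = -(5*J - 5)/3 = -(-5 + 5*J)/3 = 5/3 - 5*J/3)
B(C, n) = -20 (B(C, n) = 6*(5/3 - 5/3*3) = 6*(5/3 - 5) = 6*(-10/3) = -20)
P(k) = 2*k/(-20 + k) (P(k) = (k + k)/(k - 20) = (2*k)/(-20 + k) = 2*k/(-20 + k))
46726 - P(1/(-647)) = 46726 - 2/((-647)*(-20 + 1/(-647))) = 46726 - 2*(-1)/(647*(-20 - 1/647)) = 46726 - 2*(-1)/(647*(-12941/647)) = 46726 - 2*(-1)*(-647)/(647*12941) = 46726 - 1*2/12941 = 46726 - 2/12941 = 604681164/12941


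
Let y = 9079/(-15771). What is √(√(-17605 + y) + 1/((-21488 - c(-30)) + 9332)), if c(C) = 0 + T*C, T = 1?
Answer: √(-6839076126 + 36808982292*I*√89366060586)/9106626 ≈ 8.1451 + 8.1451*I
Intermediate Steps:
y = -1297/2253 (y = 9079*(-1/15771) = -1297/2253 ≈ -0.57568)
c(C) = C (c(C) = 0 + 1*C = 0 + C = C)
√(√(-17605 + y) + 1/((-21488 - c(-30)) + 9332)) = √(√(-17605 - 1297/2253) + 1/((-21488 - 1*(-30)) + 9332)) = √(√(-39665362/2253) + 1/((-21488 + 30) + 9332)) = √(I*√89366060586/2253 + 1/(-21458 + 9332)) = √(I*√89366060586/2253 + 1/(-12126)) = √(I*√89366060586/2253 - 1/12126) = √(-1/12126 + I*√89366060586/2253)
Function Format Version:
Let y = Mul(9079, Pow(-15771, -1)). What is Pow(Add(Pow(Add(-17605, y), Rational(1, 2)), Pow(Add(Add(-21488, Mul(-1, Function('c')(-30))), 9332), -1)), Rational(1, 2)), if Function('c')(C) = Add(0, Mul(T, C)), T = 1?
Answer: Mul(Rational(1, 9106626), Pow(Add(-6839076126, Mul(36808982292, I, Pow(89366060586, Rational(1, 2)))), Rational(1, 2))) ≈ Add(8.1451, Mul(8.1451, I))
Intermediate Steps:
y = Rational(-1297, 2253) (y = Mul(9079, Rational(-1, 15771)) = Rational(-1297, 2253) ≈ -0.57568)
Function('c')(C) = C (Function('c')(C) = Add(0, Mul(1, C)) = Add(0, C) = C)
Pow(Add(Pow(Add(-17605, y), Rational(1, 2)), Pow(Add(Add(-21488, Mul(-1, Function('c')(-30))), 9332), -1)), Rational(1, 2)) = Pow(Add(Pow(Add(-17605, Rational(-1297, 2253)), Rational(1, 2)), Pow(Add(Add(-21488, Mul(-1, -30)), 9332), -1)), Rational(1, 2)) = Pow(Add(Pow(Rational(-39665362, 2253), Rational(1, 2)), Pow(Add(Add(-21488, 30), 9332), -1)), Rational(1, 2)) = Pow(Add(Mul(Rational(1, 2253), I, Pow(89366060586, Rational(1, 2))), Pow(Add(-21458, 9332), -1)), Rational(1, 2)) = Pow(Add(Mul(Rational(1, 2253), I, Pow(89366060586, Rational(1, 2))), Pow(-12126, -1)), Rational(1, 2)) = Pow(Add(Mul(Rational(1, 2253), I, Pow(89366060586, Rational(1, 2))), Rational(-1, 12126)), Rational(1, 2)) = Pow(Add(Rational(-1, 12126), Mul(Rational(1, 2253), I, Pow(89366060586, Rational(1, 2)))), Rational(1, 2))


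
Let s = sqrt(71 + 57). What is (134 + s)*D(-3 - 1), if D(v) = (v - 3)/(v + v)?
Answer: 469/4 + 7*sqrt(2) ≈ 127.15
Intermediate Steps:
s = 8*sqrt(2) (s = sqrt(128) = 8*sqrt(2) ≈ 11.314)
D(v) = (-3 + v)/(2*v) (D(v) = (-3 + v)/((2*v)) = (-3 + v)*(1/(2*v)) = (-3 + v)/(2*v))
(134 + s)*D(-3 - 1) = (134 + 8*sqrt(2))*((-3 + (-3 - 1))/(2*(-3 - 1))) = (134 + 8*sqrt(2))*((1/2)*(-3 - 4)/(-4)) = (134 + 8*sqrt(2))*((1/2)*(-1/4)*(-7)) = (134 + 8*sqrt(2))*(7/8) = 469/4 + 7*sqrt(2)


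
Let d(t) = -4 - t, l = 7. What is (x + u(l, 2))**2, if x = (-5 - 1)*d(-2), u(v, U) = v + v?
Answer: 676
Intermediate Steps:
u(v, U) = 2*v
x = 12 (x = (-5 - 1)*(-4 - 1*(-2)) = -6*(-4 + 2) = -6*(-2) = 12)
(x + u(l, 2))**2 = (12 + 2*7)**2 = (12 + 14)**2 = 26**2 = 676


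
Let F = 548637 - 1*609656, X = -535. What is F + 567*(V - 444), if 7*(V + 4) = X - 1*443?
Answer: -394253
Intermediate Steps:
V = -1006/7 (V = -4 + (-535 - 1*443)/7 = -4 + (-535 - 443)/7 = -4 + (1/7)*(-978) = -4 - 978/7 = -1006/7 ≈ -143.71)
F = -61019 (F = 548637 - 609656 = -61019)
F + 567*(V - 444) = -61019 + 567*(-1006/7 - 444) = -61019 + 567*(-4114/7) = -61019 - 333234 = -394253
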